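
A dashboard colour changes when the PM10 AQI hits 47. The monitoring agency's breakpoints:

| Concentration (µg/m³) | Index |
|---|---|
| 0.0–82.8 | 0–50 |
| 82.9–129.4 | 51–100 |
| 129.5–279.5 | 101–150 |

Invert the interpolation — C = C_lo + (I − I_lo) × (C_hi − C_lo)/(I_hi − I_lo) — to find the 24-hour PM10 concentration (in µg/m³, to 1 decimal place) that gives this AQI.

77.8

AQI 47 lies in the 0–50 band, which corresponds to 0.0–82.8 µg/m³.
C = 0.0 + (47−0)×(82.8−0.0)/(50−0) = 0.0 + 47×82.8/50 ≈ 77.832 µg/m³ → 77.8 µg/m³ to 1 dp.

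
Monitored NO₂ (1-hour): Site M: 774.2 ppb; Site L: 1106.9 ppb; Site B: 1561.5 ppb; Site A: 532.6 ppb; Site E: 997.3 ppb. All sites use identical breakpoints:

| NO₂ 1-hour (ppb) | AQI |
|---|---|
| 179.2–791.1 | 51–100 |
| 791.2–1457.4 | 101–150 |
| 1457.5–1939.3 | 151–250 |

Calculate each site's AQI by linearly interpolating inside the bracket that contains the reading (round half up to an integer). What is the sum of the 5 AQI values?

590

Site M 774.2: bracket 179.2–791.1 → index 51–100; slope 49/611.9, offset 595.0.
AQI = 51 + 49/611.9·595.0 ≈ 98.65 ⇒ 99.
Site L: row 791.2–1457.4 (AQI 101–150). (150−101)·(1106.9−791.2)/(1457.4−791.2) + 101 = 49·315.7/666.2 + 101 ≈ 124.22 → 124.
Site B: row 1457.5–1939.3 (AQI 151–250). (250−151)·(1561.5−1457.5)/(1939.3−1457.5) + 151 = 99·104.0/481.8 + 151 ≈ 172.37 → 172.
Site A: 532.6 ∈ [179.2, 791.1] ↔ index [51, 100].
51 + (532.6−179.2)·(100−51)/(791.1−179.2) = 51 + 353.4·49/611.9 ≈ 79.30, so AQI = 79.
Site E: 997.3 ∈ [791.2, 1457.4] ↔ index [101, 150].
101 + (997.3−791.2)·(150−101)/(1457.4−791.2) = 101 + 206.1·49/666.2 ≈ 116.16, so AQI = 116.
AQIs: Site M=99, Site L=124, Site B=172, Site A=79, Site E=116. Sum = 99 + 124 + 172 + 79 + 116 = 590.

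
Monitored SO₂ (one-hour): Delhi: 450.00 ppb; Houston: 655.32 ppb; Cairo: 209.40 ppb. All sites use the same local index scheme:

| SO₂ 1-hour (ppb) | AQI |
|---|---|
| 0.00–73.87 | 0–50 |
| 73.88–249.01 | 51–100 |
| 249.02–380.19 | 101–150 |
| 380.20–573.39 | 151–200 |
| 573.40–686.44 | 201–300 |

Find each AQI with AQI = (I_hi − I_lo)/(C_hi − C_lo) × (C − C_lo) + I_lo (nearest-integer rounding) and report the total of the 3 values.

531

Delhi 450.00: bracket 380.20–573.39 → index 151–200; slope 49/193.19, offset 69.80.
AQI = 151 + 49/193.19·69.80 ≈ 168.70 ⇒ 169.
Houston: 655.32 ∈ [573.40, 686.44] ↔ index [201, 300].
201 + (655.32−573.40)·(300−201)/(686.44−573.40) = 201 + 81.92·99/113.04 ≈ 272.75, so AQI = 273.
Cairo: 209.40 lies in 73.88–249.01, so I_lo=51, I_hi=100, C_lo=73.88, C_hi=249.01.
(100−51)/(249.01−73.88) × (209.40−73.88) + 51 = 49/175.13 × 135.52 + 51 ≈ 88.92 → 89.
AQIs: Delhi=169, Houston=273, Cairo=89. Sum = 169 + 273 + 89 = 531.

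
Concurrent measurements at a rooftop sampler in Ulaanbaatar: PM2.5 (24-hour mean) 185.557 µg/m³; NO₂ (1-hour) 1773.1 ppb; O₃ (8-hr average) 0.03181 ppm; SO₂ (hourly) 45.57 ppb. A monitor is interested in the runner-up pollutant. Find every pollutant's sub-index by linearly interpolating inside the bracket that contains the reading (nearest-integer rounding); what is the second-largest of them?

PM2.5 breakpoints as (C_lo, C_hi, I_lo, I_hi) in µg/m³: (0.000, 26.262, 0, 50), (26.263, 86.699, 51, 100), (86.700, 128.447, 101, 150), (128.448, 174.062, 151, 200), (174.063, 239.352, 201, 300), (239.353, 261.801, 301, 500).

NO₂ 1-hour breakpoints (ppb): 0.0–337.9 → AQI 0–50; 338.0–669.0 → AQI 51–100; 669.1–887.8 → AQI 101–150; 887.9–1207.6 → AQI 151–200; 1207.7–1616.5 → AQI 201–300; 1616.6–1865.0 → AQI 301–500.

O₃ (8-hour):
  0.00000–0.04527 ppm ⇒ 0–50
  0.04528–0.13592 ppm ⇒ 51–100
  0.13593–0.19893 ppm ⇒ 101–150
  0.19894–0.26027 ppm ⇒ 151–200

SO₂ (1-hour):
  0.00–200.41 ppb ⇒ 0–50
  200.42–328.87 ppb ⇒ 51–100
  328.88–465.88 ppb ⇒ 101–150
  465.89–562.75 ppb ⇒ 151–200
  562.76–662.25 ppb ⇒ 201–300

218

PM2.5 185.557: bracket 174.063–239.352 → index 201–300; slope 99/65.289, offset 11.494.
AQI = 201 + 99/65.289·11.494 ≈ 218.43 ⇒ 218.
NO₂: 1773.1 lies in 1616.6–1865.0, so I_lo=301, I_hi=500, C_lo=1616.6, C_hi=1865.0.
(500−301)/(1865.0−1616.6) × (1773.1−1616.6) + 301 = 199/248.4 × 156.5 + 301 ≈ 426.38 → 426.
O₃: 0.03181 lies in 0.00000–0.04527, so I_lo=0, I_hi=50, C_lo=0.00000, C_hi=0.04527.
(50−0)/(0.04527−0.00000) × (0.03181−0.00000) + 0 = 50/0.04527 × 0.03181 + 0 ≈ 35.13 → 35.
SO₂: row 0.00–200.41 (AQI 0–50). (50−0)·(45.57−0.00)/(200.41−0.00) + 0 = 50·45.57/200.41 + 0 ≈ 11.37 → 11.
Sub-indices: PM2.5→218, NO₂→426, O₃→35, SO₂→11. Ranked high→low: 426, 218, 35, 11. Second-highest sub-index = 218.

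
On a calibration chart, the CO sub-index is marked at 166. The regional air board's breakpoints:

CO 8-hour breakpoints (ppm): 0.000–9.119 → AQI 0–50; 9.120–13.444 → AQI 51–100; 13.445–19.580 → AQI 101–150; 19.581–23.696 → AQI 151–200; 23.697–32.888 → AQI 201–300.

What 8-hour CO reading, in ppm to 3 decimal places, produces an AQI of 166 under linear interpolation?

20.841

AQI 166 lies in the 151–200 band, which corresponds to 19.581–23.696 ppm.
C = 19.581 + (166−151)×(23.696−19.581)/(200−151) = 19.581 + 15×4.115/49 ≈ 20.84069 ppm → 20.841 ppm to 3 dp.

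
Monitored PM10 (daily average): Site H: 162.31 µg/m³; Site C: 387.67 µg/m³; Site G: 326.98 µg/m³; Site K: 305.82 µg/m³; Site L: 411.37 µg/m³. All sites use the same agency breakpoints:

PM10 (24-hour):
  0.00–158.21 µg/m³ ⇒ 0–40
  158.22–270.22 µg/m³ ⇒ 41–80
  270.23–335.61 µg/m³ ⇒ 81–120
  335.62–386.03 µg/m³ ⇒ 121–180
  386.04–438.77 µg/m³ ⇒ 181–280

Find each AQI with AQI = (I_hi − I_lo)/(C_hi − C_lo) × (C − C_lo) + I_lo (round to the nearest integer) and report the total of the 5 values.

Site H: 162.31 lies in 158.22–270.22, so I_lo=41, I_hi=80, C_lo=158.22, C_hi=270.22.
(80−41)/(270.22−158.22) × (162.31−158.22) + 41 = 39/112.00 × 4.09 + 41 ≈ 42.42 → 42.
Site C: row 386.04–438.77 (AQI 181–280). (280−181)·(387.67−386.04)/(438.77−386.04) + 181 = 99·1.63/52.73 + 181 ≈ 184.06 → 184.
Site G: 326.98 lies in 270.23–335.61, so I_lo=81, I_hi=120, C_lo=270.23, C_hi=335.61.
(120−81)/(335.61−270.23) × (326.98−270.23) + 81 = 39/65.38 × 56.75 + 81 ≈ 114.85 → 115.
Site K: row 270.23–335.61 (AQI 81–120). (120−81)·(305.82−270.23)/(335.61−270.23) + 81 = 39·35.59/65.38 + 81 ≈ 102.23 → 102.
Site L: 411.37 lies in 386.04–438.77, so I_lo=181, I_hi=280, C_lo=386.04, C_hi=438.77.
(280−181)/(438.77−386.04) × (411.37−386.04) + 181 = 99/52.73 × 25.33 + 181 ≈ 228.56 → 229.
AQIs: Site H=42, Site C=184, Site G=115, Site K=102, Site L=229. Sum = 42 + 184 + 115 + 102 + 229 = 672.

672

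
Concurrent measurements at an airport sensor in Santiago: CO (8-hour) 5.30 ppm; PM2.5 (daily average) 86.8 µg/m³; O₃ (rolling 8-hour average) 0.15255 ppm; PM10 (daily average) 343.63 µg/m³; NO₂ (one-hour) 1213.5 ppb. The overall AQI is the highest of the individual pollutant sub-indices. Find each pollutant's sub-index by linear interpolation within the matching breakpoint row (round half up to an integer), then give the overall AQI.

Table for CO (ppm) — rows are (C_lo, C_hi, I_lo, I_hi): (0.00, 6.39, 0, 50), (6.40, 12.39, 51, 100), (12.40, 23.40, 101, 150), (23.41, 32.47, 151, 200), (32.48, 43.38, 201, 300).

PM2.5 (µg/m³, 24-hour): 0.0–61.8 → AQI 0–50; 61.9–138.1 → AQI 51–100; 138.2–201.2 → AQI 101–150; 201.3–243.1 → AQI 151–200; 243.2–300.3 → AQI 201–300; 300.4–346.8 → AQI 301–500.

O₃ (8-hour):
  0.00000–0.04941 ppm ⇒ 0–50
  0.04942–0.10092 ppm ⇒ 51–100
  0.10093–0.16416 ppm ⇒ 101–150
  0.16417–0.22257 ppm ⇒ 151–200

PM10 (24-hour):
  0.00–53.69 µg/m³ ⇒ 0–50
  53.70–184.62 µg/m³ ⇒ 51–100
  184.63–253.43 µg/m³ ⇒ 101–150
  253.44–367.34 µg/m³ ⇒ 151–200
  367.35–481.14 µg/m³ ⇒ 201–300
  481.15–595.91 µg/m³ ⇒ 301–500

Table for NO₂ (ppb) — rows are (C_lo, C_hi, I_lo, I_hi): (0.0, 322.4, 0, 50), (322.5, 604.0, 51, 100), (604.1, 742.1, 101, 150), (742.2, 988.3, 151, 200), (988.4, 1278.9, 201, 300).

278

CO: row 0.00–6.39 (AQI 0–50). (50−0)·(5.30−0.00)/(6.39−0.00) + 0 = 50·5.30/6.39 + 0 ≈ 41.47 → 41.
PM2.5: 86.8 ∈ [61.9, 138.1] ↔ index [51, 100].
51 + (86.8−61.9)·(100−51)/(138.1−61.9) = 51 + 24.9·49/76.2 ≈ 67.01, so AQI = 67.
O₃ 0.15255: bracket 0.10093–0.16416 → index 101–150; slope 49/0.06323, offset 0.05162.
AQI = 101 + 49/0.06323·0.05162 ≈ 141.00 ⇒ 141.
PM10 343.63: bracket 253.44–367.34 → index 151–200; slope 49/113.90, offset 90.19.
AQI = 151 + 49/113.90·90.19 ≈ 189.80 ⇒ 190.
NO₂ 1213.5: bracket 988.4–1278.9 → index 201–300; slope 99/290.5, offset 225.1.
AQI = 201 + 99/290.5·225.1 ≈ 277.71 ⇒ 278.
Sub-indices: CO→41, PM2.5→67, O₃→141, PM10→190, NO₂→278. Overall AQI = max = 278; dominant pollutant is NO₂.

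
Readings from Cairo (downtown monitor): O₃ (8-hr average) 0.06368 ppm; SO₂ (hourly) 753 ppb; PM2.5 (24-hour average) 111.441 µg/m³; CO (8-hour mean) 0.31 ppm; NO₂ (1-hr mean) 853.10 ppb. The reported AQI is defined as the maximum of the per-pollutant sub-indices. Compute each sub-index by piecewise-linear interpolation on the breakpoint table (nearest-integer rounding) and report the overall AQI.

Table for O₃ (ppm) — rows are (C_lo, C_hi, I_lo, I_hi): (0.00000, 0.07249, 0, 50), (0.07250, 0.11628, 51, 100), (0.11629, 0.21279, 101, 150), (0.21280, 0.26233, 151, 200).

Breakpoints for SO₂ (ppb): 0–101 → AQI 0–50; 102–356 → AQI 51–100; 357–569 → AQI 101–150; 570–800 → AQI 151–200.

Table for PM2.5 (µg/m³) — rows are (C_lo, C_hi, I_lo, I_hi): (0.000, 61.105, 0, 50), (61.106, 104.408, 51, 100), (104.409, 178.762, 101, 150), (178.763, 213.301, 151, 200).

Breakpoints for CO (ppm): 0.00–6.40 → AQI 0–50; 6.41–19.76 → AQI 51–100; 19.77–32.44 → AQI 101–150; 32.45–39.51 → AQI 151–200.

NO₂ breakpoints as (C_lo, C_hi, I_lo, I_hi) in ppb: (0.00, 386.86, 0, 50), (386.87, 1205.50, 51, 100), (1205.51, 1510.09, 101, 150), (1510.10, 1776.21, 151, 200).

O₃ 0.06368: bracket 0.00000–0.07249 → index 0–50; slope 50/0.07249, offset 0.06368.
AQI = 0 + 50/0.07249·0.06368 ≈ 43.92 ⇒ 44.
SO₂: 753 lies in 570–800, so I_lo=151, I_hi=200, C_lo=570, C_hi=800.
(200−151)/(800−570) × (753−570) + 151 = 49/230 × 183 + 151 ≈ 189.99 → 190.
PM2.5 111.441: bracket 104.409–178.762 → index 101–150; slope 49/74.353, offset 7.032.
AQI = 101 + 49/74.353·7.032 ≈ 105.63 ⇒ 106.
CO: 0.31 ∈ [0.00, 6.40] ↔ index [0, 50].
0 + (0.31−0.00)·(50−0)/(6.40−0.00) = 0 + 0.31·50/6.40 ≈ 2.42, so AQI = 2.
NO₂ 853.10: bracket 386.87–1205.50 → index 51–100; slope 49/818.63, offset 466.23.
AQI = 51 + 49/818.63·466.23 ≈ 78.91 ⇒ 79.
Sub-indices: O₃→44, SO₂→190, PM2.5→106, CO→2, NO₂→79. Overall AQI = max = 190; dominant pollutant is SO₂.

190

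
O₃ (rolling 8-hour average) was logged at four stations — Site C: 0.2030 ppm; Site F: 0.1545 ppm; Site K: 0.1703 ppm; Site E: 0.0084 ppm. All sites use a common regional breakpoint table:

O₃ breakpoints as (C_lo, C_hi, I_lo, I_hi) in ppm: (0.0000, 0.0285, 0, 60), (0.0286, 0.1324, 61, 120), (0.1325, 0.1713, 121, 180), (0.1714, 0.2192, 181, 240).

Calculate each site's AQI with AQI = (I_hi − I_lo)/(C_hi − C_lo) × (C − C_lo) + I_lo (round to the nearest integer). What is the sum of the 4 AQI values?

570

Site C: 0.2030 ∈ [0.1714, 0.2192] ↔ index [181, 240].
181 + (0.2030−0.1714)·(240−181)/(0.2192−0.1714) = 181 + 0.0316·59/0.0478 ≈ 220.00, so AQI = 220.
Site F: row 0.1325–0.1713 (AQI 121–180). (180−121)·(0.1545−0.1325)/(0.1713−0.1325) + 121 = 59·0.0220/0.0388 + 121 ≈ 154.45 → 154.
Site K: 0.1703 ∈ [0.1325, 0.1713] ↔ index [121, 180].
121 + (0.1703−0.1325)·(180−121)/(0.1713−0.1325) = 121 + 0.0378·59/0.0388 ≈ 178.48, so AQI = 178.
Site E 0.0084: bracket 0.0000–0.0285 → index 0–60; slope 60/0.0285, offset 0.0084.
AQI = 0 + 60/0.0285·0.0084 ≈ 17.68 ⇒ 18.
AQIs: Site C=220, Site F=154, Site K=178, Site E=18. Sum = 220 + 154 + 178 + 18 = 570.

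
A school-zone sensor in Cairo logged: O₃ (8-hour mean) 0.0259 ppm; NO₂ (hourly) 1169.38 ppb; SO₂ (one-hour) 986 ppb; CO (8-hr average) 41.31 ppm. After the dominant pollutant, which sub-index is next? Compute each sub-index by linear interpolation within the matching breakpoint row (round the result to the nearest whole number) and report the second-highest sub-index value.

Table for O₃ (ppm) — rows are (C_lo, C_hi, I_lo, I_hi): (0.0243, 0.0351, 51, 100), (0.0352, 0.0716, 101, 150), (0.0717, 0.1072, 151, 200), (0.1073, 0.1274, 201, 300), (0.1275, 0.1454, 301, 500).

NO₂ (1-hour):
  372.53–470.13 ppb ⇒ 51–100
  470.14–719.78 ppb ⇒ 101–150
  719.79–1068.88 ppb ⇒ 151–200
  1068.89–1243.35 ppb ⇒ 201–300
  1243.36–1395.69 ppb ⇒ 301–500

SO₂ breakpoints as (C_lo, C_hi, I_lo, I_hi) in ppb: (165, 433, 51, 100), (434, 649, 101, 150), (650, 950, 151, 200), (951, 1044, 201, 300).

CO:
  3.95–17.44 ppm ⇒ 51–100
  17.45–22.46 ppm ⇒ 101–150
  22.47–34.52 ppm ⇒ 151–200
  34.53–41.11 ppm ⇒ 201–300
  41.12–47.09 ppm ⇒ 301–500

258

O₃: 0.0259 lies in 0.0243–0.0351, so I_lo=51, I_hi=100, C_lo=0.0243, C_hi=0.0351.
(100−51)/(0.0351−0.0243) × (0.0259−0.0243) + 51 = 49/0.0108 × 0.0016 + 51 ≈ 58.26 → 58.
NO₂: 1169.38 ∈ [1068.89, 1243.35] ↔ index [201, 300].
201 + (1169.38−1068.89)·(300−201)/(1243.35−1068.89) = 201 + 100.49·99/174.46 ≈ 258.02, so AQI = 258.
SO₂: 986 lies in 951–1044, so I_lo=201, I_hi=300, C_lo=951, C_hi=1044.
(300−201)/(1044−951) × (986−951) + 201 = 99/93 × 35 + 201 ≈ 238.26 → 238.
CO: 41.31 ∈ [41.12, 47.09] ↔ index [301, 500].
301 + (41.31−41.12)·(500−301)/(47.09−41.12) = 301 + 0.19·199/5.97 ≈ 307.33, so AQI = 307.
Sub-indices: O₃→58, NO₂→258, SO₂→238, CO→307. Ranked high→low: 307, 258, 238, 58. Second-highest sub-index = 258.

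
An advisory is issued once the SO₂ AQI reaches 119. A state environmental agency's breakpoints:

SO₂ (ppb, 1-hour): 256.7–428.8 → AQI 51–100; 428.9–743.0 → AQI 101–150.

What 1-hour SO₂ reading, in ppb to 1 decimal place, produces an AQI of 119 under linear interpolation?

544.3

AQI 119 lies in the 101–150 band, which corresponds to 428.9–743.0 ppb.
C = 428.9 + (119−101)×(743.0−428.9)/(150−101) = 428.9 + 18×314.1/49 ≈ 544.284 ppb → 544.3 ppb to 1 dp.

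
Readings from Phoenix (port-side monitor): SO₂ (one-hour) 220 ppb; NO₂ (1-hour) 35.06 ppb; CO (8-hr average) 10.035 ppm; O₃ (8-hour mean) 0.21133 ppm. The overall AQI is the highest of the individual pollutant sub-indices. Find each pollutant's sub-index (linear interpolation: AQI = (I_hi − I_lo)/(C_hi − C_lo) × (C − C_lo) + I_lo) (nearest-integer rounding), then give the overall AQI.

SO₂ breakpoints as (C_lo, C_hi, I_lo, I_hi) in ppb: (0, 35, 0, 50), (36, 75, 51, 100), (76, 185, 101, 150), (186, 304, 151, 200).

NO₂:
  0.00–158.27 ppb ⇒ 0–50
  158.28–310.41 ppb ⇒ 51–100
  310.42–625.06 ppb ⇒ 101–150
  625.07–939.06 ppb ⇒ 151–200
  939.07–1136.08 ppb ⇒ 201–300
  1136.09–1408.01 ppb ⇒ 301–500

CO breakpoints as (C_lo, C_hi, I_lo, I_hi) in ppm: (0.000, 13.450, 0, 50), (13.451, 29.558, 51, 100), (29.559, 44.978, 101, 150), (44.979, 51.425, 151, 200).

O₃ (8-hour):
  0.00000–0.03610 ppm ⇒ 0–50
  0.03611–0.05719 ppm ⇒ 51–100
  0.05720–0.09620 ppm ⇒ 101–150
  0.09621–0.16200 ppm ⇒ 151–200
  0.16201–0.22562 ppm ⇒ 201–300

SO₂: 220 ∈ [186, 304] ↔ index [151, 200].
151 + (220−186)·(200−151)/(304−186) = 151 + 34·49/118 ≈ 165.12, so AQI = 165.
NO₂: 35.06 ∈ [0.00, 158.27] ↔ index [0, 50].
0 + (35.06−0.00)·(50−0)/(158.27−0.00) = 0 + 35.06·50/158.27 ≈ 11.08, so AQI = 11.
CO: 10.035 lies in 0.000–13.450, so I_lo=0, I_hi=50, C_lo=0.000, C_hi=13.450.
(50−0)/(13.450−0.000) × (10.035−0.000) + 0 = 50/13.450 × 10.035 + 0 ≈ 37.30 → 37.
O₃: 0.21133 lies in 0.16201–0.22562, so I_lo=201, I_hi=300, C_lo=0.16201, C_hi=0.22562.
(300−201)/(0.22562−0.16201) × (0.21133−0.16201) + 201 = 99/0.06361 × 0.04932 + 201 ≈ 277.76 → 278.
Sub-indices: SO₂→165, NO₂→11, CO→37, O₃→278. Overall AQI = max = 278; dominant pollutant is O₃.

278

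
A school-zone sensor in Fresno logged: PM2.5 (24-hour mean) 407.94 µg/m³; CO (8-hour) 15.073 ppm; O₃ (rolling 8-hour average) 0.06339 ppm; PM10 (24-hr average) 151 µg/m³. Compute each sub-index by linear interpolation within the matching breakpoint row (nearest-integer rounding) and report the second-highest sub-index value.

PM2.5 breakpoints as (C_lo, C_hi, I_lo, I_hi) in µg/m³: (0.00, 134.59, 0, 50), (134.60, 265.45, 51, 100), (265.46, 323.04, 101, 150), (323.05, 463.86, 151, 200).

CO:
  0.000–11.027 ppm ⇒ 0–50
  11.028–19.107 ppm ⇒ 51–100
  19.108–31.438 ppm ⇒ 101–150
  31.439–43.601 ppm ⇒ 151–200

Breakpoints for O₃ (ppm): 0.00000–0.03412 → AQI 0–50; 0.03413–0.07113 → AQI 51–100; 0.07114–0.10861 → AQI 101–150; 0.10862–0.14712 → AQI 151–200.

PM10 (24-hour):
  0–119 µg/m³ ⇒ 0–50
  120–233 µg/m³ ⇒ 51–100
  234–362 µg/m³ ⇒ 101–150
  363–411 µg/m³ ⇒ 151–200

PM2.5: 407.94 lies in 323.05–463.86, so I_lo=151, I_hi=200, C_lo=323.05, C_hi=463.86.
(200−151)/(463.86−323.05) × (407.94−323.05) + 151 = 49/140.81 × 84.89 + 151 ≈ 180.54 → 181.
CO 15.073: bracket 11.028–19.107 → index 51–100; slope 49/8.079, offset 4.045.
AQI = 51 + 49/8.079·4.045 ≈ 75.53 ⇒ 76.
O₃ 0.06339: bracket 0.03413–0.07113 → index 51–100; slope 49/0.03700, offset 0.02926.
AQI = 51 + 49/0.03700·0.02926 ≈ 89.75 ⇒ 90.
PM10: 151 lies in 120–233, so I_lo=51, I_hi=100, C_lo=120, C_hi=233.
(100−51)/(233−120) × (151−120) + 51 = 49/113 × 31 + 51 ≈ 64.44 → 64.
Sub-indices: PM2.5→181, CO→76, O₃→90, PM10→64. Ranked high→low: 181, 90, 76, 64. Second-highest sub-index = 90.

90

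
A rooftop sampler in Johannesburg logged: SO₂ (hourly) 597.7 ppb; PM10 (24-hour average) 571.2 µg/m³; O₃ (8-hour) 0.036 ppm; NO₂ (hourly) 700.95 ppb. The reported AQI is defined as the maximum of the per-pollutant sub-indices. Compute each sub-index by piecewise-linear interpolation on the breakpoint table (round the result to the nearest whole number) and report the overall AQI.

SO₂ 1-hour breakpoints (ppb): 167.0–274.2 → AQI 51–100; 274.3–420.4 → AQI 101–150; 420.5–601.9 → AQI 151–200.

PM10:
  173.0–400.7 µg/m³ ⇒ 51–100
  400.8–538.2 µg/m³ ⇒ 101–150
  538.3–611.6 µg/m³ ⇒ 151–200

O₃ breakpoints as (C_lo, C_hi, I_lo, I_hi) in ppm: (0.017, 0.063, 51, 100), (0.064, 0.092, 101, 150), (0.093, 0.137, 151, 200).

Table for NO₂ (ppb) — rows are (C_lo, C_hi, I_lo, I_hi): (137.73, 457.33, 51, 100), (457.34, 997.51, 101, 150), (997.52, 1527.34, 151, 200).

SO₂ 597.7: bracket 420.5–601.9 → index 151–200; slope 49/181.4, offset 177.2.
AQI = 151 + 49/181.4·177.2 ≈ 198.87 ⇒ 199.
PM10 571.2: bracket 538.3–611.6 → index 151–200; slope 49/73.3, offset 32.9.
AQI = 151 + 49/73.3·32.9 ≈ 172.99 ⇒ 173.
O₃: row 0.017–0.063 (AQI 51–100). (100−51)·(0.036−0.017)/(0.063−0.017) + 51 = 49·0.019/0.046 + 51 ≈ 71.24 → 71.
NO₂: 700.95 lies in 457.34–997.51, so I_lo=101, I_hi=150, C_lo=457.34, C_hi=997.51.
(150−101)/(997.51−457.34) × (700.95−457.34) + 101 = 49/540.17 × 243.61 + 101 ≈ 123.10 → 123.
Sub-indices: SO₂→199, PM10→173, O₃→71, NO₂→123. Overall AQI = max = 199; dominant pollutant is SO₂.

199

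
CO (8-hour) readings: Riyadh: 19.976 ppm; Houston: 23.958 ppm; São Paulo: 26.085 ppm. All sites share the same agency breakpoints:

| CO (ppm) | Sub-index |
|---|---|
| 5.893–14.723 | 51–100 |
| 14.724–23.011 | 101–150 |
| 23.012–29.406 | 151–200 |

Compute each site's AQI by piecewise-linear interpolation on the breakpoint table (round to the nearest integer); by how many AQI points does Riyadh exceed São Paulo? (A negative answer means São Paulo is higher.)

-43

Riyadh: row 14.724–23.011 (AQI 101–150). (150−101)·(19.976−14.724)/(23.011−14.724) + 101 = 49·5.252/8.287 + 101 ≈ 132.05 → 132.
Houston: 23.958 lies in 23.012–29.406, so I_lo=151, I_hi=200, C_lo=23.012, C_hi=29.406.
(200−151)/(29.406−23.012) × (23.958−23.012) + 151 = 49/6.394 × 0.946 + 151 ≈ 158.25 → 158.
São Paulo: 26.085 lies in 23.012–29.406, so I_lo=151, I_hi=200, C_lo=23.012, C_hi=29.406.
(200−151)/(29.406−23.012) × (26.085−23.012) + 151 = 49/6.394 × 3.073 + 151 ≈ 174.55 → 175.
AQIs: Riyadh=132, Houston=158, São Paulo=175. Riyadh (132) − São Paulo (175) = -43.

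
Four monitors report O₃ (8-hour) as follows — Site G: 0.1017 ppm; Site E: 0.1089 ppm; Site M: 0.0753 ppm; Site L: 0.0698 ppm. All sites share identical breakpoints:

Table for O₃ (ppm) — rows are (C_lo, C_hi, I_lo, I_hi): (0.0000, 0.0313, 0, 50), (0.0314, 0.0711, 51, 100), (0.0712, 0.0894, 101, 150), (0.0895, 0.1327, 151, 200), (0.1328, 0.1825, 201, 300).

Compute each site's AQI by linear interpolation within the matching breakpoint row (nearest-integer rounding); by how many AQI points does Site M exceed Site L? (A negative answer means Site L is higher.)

14

Site G: 0.1017 ∈ [0.0895, 0.1327] ↔ index [151, 200].
151 + (0.1017−0.0895)·(200−151)/(0.1327−0.0895) = 151 + 0.0122·49/0.0432 ≈ 164.84, so AQI = 165.
Site E: 0.1089 ∈ [0.0895, 0.1327] ↔ index [151, 200].
151 + (0.1089−0.0895)·(200−151)/(0.1327−0.0895) = 151 + 0.0194·49/0.0432 ≈ 173.00, so AQI = 173.
Site M: row 0.0712–0.0894 (AQI 101–150). (150−101)·(0.0753−0.0712)/(0.0894−0.0712) + 101 = 49·0.0041/0.0182 + 101 ≈ 112.04 → 112.
Site L: row 0.0314–0.0711 (AQI 51–100). (100−51)·(0.0698−0.0314)/(0.0711−0.0314) + 51 = 49·0.0384/0.0397 + 51 ≈ 98.40 → 98.
AQIs: Site G=165, Site E=173, Site M=112, Site L=98. Site M (112) − Site L (98) = 14.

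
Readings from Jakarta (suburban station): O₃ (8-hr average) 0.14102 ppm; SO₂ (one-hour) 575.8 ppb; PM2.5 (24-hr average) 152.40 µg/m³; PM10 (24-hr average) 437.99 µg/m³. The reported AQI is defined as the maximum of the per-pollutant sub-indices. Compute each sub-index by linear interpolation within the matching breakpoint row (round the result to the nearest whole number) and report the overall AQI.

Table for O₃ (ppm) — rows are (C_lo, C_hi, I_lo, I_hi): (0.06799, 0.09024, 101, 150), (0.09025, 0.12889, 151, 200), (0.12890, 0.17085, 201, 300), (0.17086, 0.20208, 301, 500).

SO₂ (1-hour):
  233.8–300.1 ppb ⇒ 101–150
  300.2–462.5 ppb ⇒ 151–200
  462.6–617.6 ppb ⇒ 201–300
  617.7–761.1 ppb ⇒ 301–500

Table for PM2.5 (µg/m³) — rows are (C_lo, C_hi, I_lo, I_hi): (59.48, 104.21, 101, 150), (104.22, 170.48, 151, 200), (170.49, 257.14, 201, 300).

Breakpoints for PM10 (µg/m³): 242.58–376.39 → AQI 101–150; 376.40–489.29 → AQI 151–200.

273

O₃: 0.14102 lies in 0.12890–0.17085, so I_lo=201, I_hi=300, C_lo=0.12890, C_hi=0.17085.
(300−201)/(0.17085−0.12890) × (0.14102−0.12890) + 201 = 99/0.04195 × 0.01212 + 201 ≈ 229.60 → 230.
SO₂: row 462.6–617.6 (AQI 201–300). (300−201)·(575.8−462.6)/(617.6−462.6) + 201 = 99·113.2/155.0 + 201 ≈ 273.30 → 273.
PM2.5 152.40: bracket 104.22–170.48 → index 151–200; slope 49/66.26, offset 48.18.
AQI = 151 + 49/66.26·48.18 ≈ 186.63 ⇒ 187.
PM10 437.99: bracket 376.40–489.29 → index 151–200; slope 49/112.89, offset 61.59.
AQI = 151 + 49/112.89·61.59 ≈ 177.73 ⇒ 178.
Sub-indices: O₃→230, SO₂→273, PM2.5→187, PM10→178. Overall AQI = max = 273; dominant pollutant is SO₂.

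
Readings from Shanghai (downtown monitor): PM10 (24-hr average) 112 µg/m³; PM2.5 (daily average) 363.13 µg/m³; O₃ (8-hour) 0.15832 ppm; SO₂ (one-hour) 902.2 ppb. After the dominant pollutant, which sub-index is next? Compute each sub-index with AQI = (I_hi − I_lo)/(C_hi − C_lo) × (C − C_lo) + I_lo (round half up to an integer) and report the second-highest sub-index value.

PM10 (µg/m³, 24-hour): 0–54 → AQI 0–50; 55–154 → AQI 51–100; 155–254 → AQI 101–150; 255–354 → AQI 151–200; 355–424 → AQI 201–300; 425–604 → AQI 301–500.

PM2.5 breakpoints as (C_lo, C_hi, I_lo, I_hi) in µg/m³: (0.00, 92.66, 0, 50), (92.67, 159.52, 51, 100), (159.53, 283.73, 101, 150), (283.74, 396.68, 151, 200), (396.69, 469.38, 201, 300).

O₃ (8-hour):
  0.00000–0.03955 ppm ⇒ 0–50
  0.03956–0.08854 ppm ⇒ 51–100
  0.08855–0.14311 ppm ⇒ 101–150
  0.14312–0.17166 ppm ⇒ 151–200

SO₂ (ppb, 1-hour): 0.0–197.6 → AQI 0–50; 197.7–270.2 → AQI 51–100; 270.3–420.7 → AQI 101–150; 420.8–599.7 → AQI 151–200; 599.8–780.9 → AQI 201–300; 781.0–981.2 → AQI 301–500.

185

PM10: 112 ∈ [55, 154] ↔ index [51, 100].
51 + (112−55)·(100−51)/(154−55) = 51 + 57·49/99 ≈ 79.21, so AQI = 79.
PM2.5: row 283.74–396.68 (AQI 151–200). (200−151)·(363.13−283.74)/(396.68−283.74) + 151 = 49·79.39/112.94 + 151 ≈ 185.44 → 185.
O₃: 0.15832 ∈ [0.14312, 0.17166] ↔ index [151, 200].
151 + (0.15832−0.14312)·(200−151)/(0.17166−0.14312) = 151 + 0.01520·49/0.02854 ≈ 177.10, so AQI = 177.
SO₂: 902.2 ∈ [781.0, 981.2] ↔ index [301, 500].
301 + (902.2−781.0)·(500−301)/(981.2−781.0) = 301 + 121.2·199/200.2 ≈ 421.47, so AQI = 421.
Sub-indices: PM10→79, PM2.5→185, O₃→177, SO₂→421. Ranked high→low: 421, 185, 177, 79. Second-highest sub-index = 185.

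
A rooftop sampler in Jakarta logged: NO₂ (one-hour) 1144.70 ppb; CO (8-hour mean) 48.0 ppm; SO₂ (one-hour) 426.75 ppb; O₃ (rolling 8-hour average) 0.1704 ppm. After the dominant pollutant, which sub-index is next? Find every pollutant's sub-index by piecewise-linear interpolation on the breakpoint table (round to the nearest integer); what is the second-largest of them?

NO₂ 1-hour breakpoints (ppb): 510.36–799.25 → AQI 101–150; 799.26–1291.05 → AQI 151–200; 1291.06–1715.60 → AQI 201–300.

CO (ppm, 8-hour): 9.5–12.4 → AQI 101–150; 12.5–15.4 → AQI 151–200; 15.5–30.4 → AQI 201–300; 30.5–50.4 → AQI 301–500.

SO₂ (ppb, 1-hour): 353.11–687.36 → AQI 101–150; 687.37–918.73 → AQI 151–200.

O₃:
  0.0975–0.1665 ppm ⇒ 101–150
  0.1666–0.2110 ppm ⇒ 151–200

NO₂: 1144.70 ∈ [799.26, 1291.05] ↔ index [151, 200].
151 + (1144.70−799.26)·(200−151)/(1291.05−799.26) = 151 + 345.44·49/491.79 ≈ 185.42, so AQI = 185.
CO: 48.0 lies in 30.5–50.4, so I_lo=301, I_hi=500, C_lo=30.5, C_hi=50.4.
(500−301)/(50.4−30.5) × (48.0−30.5) + 301 = 199/19.9 × 17.5 + 301 ≈ 476.00 → 476.
SO₂: 426.75 ∈ [353.11, 687.36] ↔ index [101, 150].
101 + (426.75−353.11)·(150−101)/(687.36−353.11) = 101 + 73.64·49/334.25 ≈ 111.80, so AQI = 112.
O₃: 0.1704 ∈ [0.1666, 0.2110] ↔ index [151, 200].
151 + (0.1704−0.1666)·(200−151)/(0.2110−0.1666) = 151 + 0.0038·49/0.0444 ≈ 155.19, so AQI = 155.
Sub-indices: NO₂→185, CO→476, SO₂→112, O₃→155. Ranked high→low: 476, 185, 155, 112. Second-highest sub-index = 185.

185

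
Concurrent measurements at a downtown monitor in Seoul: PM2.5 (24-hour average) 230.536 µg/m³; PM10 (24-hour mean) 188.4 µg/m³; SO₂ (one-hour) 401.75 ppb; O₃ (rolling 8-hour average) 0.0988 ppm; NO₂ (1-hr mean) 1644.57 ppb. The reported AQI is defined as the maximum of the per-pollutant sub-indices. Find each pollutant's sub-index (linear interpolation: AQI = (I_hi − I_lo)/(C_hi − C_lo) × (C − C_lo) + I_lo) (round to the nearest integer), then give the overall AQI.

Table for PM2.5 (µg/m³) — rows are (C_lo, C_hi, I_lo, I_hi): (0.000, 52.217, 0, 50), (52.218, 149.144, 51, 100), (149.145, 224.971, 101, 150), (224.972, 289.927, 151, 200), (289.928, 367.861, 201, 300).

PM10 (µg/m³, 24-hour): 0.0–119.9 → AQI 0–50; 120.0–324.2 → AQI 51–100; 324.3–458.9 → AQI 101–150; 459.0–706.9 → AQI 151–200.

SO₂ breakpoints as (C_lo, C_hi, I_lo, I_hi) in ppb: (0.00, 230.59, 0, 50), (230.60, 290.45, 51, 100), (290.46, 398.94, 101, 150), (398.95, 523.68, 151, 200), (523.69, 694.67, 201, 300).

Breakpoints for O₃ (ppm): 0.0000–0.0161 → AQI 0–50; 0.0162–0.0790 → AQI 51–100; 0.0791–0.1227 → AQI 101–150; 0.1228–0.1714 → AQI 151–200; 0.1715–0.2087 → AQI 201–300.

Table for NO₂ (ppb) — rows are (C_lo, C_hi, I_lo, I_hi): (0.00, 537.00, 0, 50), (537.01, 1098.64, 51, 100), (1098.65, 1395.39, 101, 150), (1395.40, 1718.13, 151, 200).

189

PM2.5: 230.536 lies in 224.972–289.927, so I_lo=151, I_hi=200, C_lo=224.972, C_hi=289.927.
(200−151)/(289.927−224.972) × (230.536−224.972) + 151 = 49/64.955 × 5.564 + 151 ≈ 155.20 → 155.
PM10: 188.4 lies in 120.0–324.2, so I_lo=51, I_hi=100, C_lo=120.0, C_hi=324.2.
(100−51)/(324.2−120.0) × (188.4−120.0) + 51 = 49/204.2 × 68.4 + 51 ≈ 67.41 → 67.
SO₂ 401.75: bracket 398.95–523.68 → index 151–200; slope 49/124.73, offset 2.80.
AQI = 151 + 49/124.73·2.80 ≈ 152.10 ⇒ 152.
O₃: 0.0988 lies in 0.0791–0.1227, so I_lo=101, I_hi=150, C_lo=0.0791, C_hi=0.1227.
(150−101)/(0.1227−0.0791) × (0.0988−0.0791) + 101 = 49/0.0436 × 0.0197 + 101 ≈ 123.14 → 123.
NO₂: 1644.57 ∈ [1395.40, 1718.13] ↔ index [151, 200].
151 + (1644.57−1395.40)·(200−151)/(1718.13−1395.40) = 151 + 249.17·49/322.73 ≈ 188.83, so AQI = 189.
Sub-indices: PM2.5→155, PM10→67, SO₂→152, O₃→123, NO₂→189. Overall AQI = max = 189; dominant pollutant is NO₂.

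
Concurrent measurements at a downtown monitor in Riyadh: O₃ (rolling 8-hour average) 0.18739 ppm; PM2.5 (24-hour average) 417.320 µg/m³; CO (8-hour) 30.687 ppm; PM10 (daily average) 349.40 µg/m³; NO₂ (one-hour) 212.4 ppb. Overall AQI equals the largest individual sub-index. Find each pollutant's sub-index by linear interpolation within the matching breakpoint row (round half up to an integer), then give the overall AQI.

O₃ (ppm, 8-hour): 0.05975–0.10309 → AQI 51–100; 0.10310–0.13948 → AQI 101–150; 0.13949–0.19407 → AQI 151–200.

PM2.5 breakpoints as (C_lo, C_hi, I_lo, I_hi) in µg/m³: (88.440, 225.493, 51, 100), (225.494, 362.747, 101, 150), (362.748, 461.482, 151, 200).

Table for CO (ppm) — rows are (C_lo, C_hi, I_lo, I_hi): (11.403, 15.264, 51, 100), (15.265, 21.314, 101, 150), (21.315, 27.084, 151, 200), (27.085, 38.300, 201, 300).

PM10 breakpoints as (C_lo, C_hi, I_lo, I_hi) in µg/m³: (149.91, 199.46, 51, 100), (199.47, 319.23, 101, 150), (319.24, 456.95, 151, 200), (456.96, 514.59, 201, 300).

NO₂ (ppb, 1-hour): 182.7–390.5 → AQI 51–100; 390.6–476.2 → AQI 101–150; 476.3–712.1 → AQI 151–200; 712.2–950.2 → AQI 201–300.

O₃: 0.18739 ∈ [0.13949, 0.19407] ↔ index [151, 200].
151 + (0.18739−0.13949)·(200−151)/(0.19407−0.13949) = 151 + 0.04790·49/0.05458 ≈ 194.00, so AQI = 194.
PM2.5: 417.320 lies in 362.748–461.482, so I_lo=151, I_hi=200, C_lo=362.748, C_hi=461.482.
(200−151)/(461.482−362.748) × (417.320−362.748) + 151 = 49/98.734 × 54.572 + 151 ≈ 178.08 → 178.
CO: row 27.085–38.300 (AQI 201–300). (300−201)·(30.687−27.085)/(38.300−27.085) + 201 = 99·3.602/11.215 + 201 ≈ 232.80 → 233.
PM10 349.40: bracket 319.24–456.95 → index 151–200; slope 49/137.71, offset 30.16.
AQI = 151 + 49/137.71·30.16 ≈ 161.73 ⇒ 162.
NO₂: 212.4 ∈ [182.7, 390.5] ↔ index [51, 100].
51 + (212.4−182.7)·(100−51)/(390.5−182.7) = 51 + 29.7·49/207.8 ≈ 58.00, so AQI = 58.
Sub-indices: O₃→194, PM2.5→178, CO→233, PM10→162, NO₂→58. Overall AQI = max = 233; dominant pollutant is CO.
AQI 233: Very Unhealthy.

233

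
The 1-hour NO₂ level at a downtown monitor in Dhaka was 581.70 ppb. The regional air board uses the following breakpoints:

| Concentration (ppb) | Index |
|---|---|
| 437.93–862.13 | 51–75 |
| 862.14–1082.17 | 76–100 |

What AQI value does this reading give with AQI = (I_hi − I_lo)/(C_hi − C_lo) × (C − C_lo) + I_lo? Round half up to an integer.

59

NO₂: 581.70 ∈ [437.93, 862.13] ↔ index [51, 75].
51 + (581.70−437.93)·(75−51)/(862.13−437.93) = 51 + 143.77·24/424.20 ≈ 59.13, so AQI = 59.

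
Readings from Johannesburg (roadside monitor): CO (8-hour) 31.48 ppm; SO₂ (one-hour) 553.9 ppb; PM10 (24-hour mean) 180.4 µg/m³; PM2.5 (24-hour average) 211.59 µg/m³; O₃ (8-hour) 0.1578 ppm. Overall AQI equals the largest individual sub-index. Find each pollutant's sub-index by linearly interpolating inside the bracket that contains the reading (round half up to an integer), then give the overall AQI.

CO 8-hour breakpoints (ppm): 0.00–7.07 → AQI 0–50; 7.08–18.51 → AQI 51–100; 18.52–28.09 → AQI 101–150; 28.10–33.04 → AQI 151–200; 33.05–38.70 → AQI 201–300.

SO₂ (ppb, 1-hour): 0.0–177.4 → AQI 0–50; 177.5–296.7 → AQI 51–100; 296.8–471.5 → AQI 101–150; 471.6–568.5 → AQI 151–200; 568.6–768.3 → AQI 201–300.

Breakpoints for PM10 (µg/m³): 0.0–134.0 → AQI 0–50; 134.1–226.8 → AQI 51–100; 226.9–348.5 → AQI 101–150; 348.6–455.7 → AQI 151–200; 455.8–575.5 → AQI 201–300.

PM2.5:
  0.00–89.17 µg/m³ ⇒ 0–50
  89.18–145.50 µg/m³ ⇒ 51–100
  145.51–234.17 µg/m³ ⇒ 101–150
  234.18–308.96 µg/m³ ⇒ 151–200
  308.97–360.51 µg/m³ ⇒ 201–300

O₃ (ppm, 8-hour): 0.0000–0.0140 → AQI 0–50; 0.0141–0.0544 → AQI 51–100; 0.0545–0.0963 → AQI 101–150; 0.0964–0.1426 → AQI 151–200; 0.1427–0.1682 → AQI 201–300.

CO: row 28.10–33.04 (AQI 151–200). (200−151)·(31.48−28.10)/(33.04−28.10) + 151 = 49·3.38/4.94 + 151 ≈ 184.53 → 185.
SO₂: 553.9 lies in 471.6–568.5, so I_lo=151, I_hi=200, C_lo=471.6, C_hi=568.5.
(200−151)/(568.5−471.6) × (553.9−471.6) + 151 = 49/96.9 × 82.3 + 151 ≈ 192.62 → 193.
PM10: 180.4 ∈ [134.1, 226.8] ↔ index [51, 100].
51 + (180.4−134.1)·(100−51)/(226.8−134.1) = 51 + 46.3·49/92.7 ≈ 75.47, so AQI = 75.
PM2.5: 211.59 lies in 145.51–234.17, so I_lo=101, I_hi=150, C_lo=145.51, C_hi=234.17.
(150−101)/(234.17−145.51) × (211.59−145.51) + 101 = 49/88.66 × 66.08 + 101 ≈ 137.52 → 138.
O₃: 0.1578 lies in 0.1427–0.1682, so I_lo=201, I_hi=300, C_lo=0.1427, C_hi=0.1682.
(300−201)/(0.1682−0.1427) × (0.1578−0.1427) + 201 = 99/0.0255 × 0.0151 + 201 ≈ 259.62 → 260.
Sub-indices: CO→185, SO₂→193, PM10→75, PM2.5→138, O₃→260. Overall AQI = max = 260; dominant pollutant is O₃.
AQI 260: Very Unhealthy.

260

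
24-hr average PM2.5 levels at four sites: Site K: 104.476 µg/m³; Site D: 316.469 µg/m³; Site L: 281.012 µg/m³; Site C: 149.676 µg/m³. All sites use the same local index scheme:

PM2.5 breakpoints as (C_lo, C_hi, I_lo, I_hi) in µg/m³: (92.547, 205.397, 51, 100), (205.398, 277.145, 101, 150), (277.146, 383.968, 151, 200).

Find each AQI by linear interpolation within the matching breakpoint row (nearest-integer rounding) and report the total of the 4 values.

454

Site K: 104.476 lies in 92.547–205.397, so I_lo=51, I_hi=100, C_lo=92.547, C_hi=205.397.
(100−51)/(205.397−92.547) × (104.476−92.547) + 51 = 49/112.850 × 11.929 + 51 ≈ 56.18 → 56.
Site D: row 277.146–383.968 (AQI 151–200). (200−151)·(316.469−277.146)/(383.968−277.146) + 151 = 49·39.323/106.822 + 151 ≈ 169.04 → 169.
Site L: 281.012 lies in 277.146–383.968, so I_lo=151, I_hi=200, C_lo=277.146, C_hi=383.968.
(200−151)/(383.968−277.146) × (281.012−277.146) + 151 = 49/106.822 × 3.866 + 151 ≈ 152.77 → 153.
Site C: 149.676 ∈ [92.547, 205.397] ↔ index [51, 100].
51 + (149.676−92.547)·(100−51)/(205.397−92.547) = 51 + 57.129·49/112.850 ≈ 75.81, so AQI = 76.
AQIs: Site K=56, Site D=169, Site L=153, Site C=76. Sum = 56 + 169 + 153 + 76 = 454.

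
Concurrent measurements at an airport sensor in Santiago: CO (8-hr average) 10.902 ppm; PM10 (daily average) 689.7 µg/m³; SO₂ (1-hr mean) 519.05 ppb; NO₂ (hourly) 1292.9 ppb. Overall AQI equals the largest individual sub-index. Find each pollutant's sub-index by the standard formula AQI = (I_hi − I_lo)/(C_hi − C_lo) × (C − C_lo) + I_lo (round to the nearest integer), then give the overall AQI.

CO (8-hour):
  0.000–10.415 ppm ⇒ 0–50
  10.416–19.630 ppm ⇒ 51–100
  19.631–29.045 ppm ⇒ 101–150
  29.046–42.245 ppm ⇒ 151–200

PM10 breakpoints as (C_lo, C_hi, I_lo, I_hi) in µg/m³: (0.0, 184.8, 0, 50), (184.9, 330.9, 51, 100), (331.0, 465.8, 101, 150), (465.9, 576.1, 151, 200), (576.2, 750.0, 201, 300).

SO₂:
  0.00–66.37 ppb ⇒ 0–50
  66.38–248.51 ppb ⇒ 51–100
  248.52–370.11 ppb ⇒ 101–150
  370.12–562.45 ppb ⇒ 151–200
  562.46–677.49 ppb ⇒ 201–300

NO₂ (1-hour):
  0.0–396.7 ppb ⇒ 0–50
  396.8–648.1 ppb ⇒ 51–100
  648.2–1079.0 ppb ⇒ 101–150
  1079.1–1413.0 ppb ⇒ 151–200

266

CO: 10.902 ∈ [10.416, 19.630] ↔ index [51, 100].
51 + (10.902−10.416)·(100−51)/(19.630−10.416) = 51 + 0.486·49/9.214 ≈ 53.58, so AQI = 54.
PM10: 689.7 lies in 576.2–750.0, so I_lo=201, I_hi=300, C_lo=576.2, C_hi=750.0.
(300−201)/(750.0−576.2) × (689.7−576.2) + 201 = 99/173.8 × 113.5 + 201 ≈ 265.65 → 266.
SO₂: 519.05 ∈ [370.12, 562.45] ↔ index [151, 200].
151 + (519.05−370.12)·(200−151)/(562.45−370.12) = 151 + 148.93·49/192.33 ≈ 188.94, so AQI = 189.
NO₂: 1292.9 lies in 1079.1–1413.0, so I_lo=151, I_hi=200, C_lo=1079.1, C_hi=1413.0.
(200−151)/(1413.0−1079.1) × (1292.9−1079.1) + 151 = 49/333.9 × 213.8 + 151 ≈ 182.38 → 182.
Sub-indices: CO→54, PM10→266, SO₂→189, NO₂→182. Overall AQI = max = 266; dominant pollutant is PM10.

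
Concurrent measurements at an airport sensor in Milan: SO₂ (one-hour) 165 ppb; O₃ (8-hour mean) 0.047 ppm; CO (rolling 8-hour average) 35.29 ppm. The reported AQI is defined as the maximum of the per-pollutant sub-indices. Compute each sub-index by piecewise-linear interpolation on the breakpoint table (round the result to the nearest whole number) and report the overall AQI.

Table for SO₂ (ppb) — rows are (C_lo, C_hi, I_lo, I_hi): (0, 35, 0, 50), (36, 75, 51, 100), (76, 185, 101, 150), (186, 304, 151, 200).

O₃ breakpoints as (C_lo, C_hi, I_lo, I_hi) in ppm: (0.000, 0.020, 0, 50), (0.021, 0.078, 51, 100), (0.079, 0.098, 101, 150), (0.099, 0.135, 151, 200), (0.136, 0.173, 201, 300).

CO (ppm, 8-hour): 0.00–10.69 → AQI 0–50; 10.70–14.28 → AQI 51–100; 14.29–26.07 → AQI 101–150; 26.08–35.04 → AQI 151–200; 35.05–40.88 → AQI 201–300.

SO₂: 165 ∈ [76, 185] ↔ index [101, 150].
101 + (165−76)·(150−101)/(185−76) = 101 + 89·49/109 ≈ 141.01, so AQI = 141.
O₃: 0.047 lies in 0.021–0.078, so I_lo=51, I_hi=100, C_lo=0.021, C_hi=0.078.
(100−51)/(0.078−0.021) × (0.047−0.021) + 51 = 49/0.057 × 0.026 + 51 ≈ 73.35 → 73.
CO: 35.29 lies in 35.05–40.88, so I_lo=201, I_hi=300, C_lo=35.05, C_hi=40.88.
(300−201)/(40.88−35.05) × (35.29−35.05) + 201 = 99/5.83 × 0.24 + 201 ≈ 205.08 → 205.
Sub-indices: SO₂→141, O₃→73, CO→205. Overall AQI = max = 205; dominant pollutant is CO.

205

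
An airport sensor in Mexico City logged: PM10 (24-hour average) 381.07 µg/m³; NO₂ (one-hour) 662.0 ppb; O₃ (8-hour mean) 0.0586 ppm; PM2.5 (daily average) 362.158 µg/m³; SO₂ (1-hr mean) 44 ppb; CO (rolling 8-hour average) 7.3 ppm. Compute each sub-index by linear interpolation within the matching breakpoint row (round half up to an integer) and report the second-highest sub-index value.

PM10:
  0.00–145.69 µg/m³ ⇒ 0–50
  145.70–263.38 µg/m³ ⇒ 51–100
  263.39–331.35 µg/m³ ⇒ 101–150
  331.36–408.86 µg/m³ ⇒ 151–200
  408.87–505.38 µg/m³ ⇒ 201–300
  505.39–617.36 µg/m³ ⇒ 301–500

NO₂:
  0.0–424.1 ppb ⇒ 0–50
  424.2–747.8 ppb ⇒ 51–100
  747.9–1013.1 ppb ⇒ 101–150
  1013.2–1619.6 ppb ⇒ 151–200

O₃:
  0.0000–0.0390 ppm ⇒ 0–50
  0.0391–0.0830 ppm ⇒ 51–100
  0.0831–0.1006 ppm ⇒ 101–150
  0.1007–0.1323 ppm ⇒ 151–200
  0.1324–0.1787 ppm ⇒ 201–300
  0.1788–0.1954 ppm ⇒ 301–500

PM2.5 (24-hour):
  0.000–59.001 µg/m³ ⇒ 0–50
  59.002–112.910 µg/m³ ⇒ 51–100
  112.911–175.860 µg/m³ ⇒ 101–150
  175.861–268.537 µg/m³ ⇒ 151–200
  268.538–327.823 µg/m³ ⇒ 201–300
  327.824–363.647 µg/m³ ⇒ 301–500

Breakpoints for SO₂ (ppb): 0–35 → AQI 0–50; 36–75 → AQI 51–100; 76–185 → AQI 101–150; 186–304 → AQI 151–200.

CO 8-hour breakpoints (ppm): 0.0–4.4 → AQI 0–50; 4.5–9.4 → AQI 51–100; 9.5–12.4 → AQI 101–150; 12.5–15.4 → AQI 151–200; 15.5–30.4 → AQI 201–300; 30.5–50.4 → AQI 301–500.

182

PM10: row 331.36–408.86 (AQI 151–200). (200−151)·(381.07−331.36)/(408.86−331.36) + 151 = 49·49.71/77.50 + 151 ≈ 182.43 → 182.
NO₂ 662.0: bracket 424.2–747.8 → index 51–100; slope 49/323.6, offset 237.8.
AQI = 51 + 49/323.6·237.8 ≈ 87.01 ⇒ 87.
O₃ 0.0586: bracket 0.0391–0.0830 → index 51–100; slope 49/0.0439, offset 0.0195.
AQI = 51 + 49/0.0439·0.0195 ≈ 72.77 ⇒ 73.
PM2.5: 362.158 ∈ [327.824, 363.647] ↔ index [301, 500].
301 + (362.158−327.824)·(500−301)/(363.647−327.824) = 301 + 34.334·199/35.823 ≈ 491.73, so AQI = 492.
SO₂ 44: bracket 36–75 → index 51–100; slope 49/39, offset 8.
AQI = 51 + 49/39·8 ≈ 61.05 ⇒ 61.
CO: 7.3 lies in 4.5–9.4, so I_lo=51, I_hi=100, C_lo=4.5, C_hi=9.4.
(100−51)/(9.4−4.5) × (7.3−4.5) + 51 = 49/4.9 × 2.8 + 51 ≈ 79.00 → 79.
Sub-indices: PM10→182, NO₂→87, O₃→73, PM2.5→492, SO₂→61, CO→79. Ranked high→low: 492, 182, 87, 79, 73, 61. Second-highest sub-index = 182.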